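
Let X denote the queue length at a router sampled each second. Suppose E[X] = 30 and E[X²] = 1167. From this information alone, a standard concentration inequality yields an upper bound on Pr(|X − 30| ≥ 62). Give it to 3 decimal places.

The first two moments determine the variance, so Chebyshev's inequality is the sharpest standard bound available.
Var(X) = E[X²] − (E[X])² = 1167 − 900 = 267.
Chebyshev's inequality: Pr(|X − μ| ≥ t) ≤ Var(X)/t² = 267/3844 = 0.0695.

0.069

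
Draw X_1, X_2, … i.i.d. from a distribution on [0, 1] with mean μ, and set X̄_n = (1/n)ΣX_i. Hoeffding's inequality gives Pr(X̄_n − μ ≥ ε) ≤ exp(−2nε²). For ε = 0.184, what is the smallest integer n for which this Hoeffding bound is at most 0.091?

Require exp(−2nε²) ≤ 0.091, i.e. 2nε² ≥ ln(1/0.091) = 2.396896.
So n ≥ 2.396896 / (2·0.184²) = 35.398.
The smallest integer n is 36.

36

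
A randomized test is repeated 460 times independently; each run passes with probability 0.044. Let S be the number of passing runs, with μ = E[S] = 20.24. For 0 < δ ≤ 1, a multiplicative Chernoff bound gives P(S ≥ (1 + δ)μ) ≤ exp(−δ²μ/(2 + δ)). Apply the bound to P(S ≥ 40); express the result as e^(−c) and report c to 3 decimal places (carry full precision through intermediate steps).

Write 40 = (1 + δ)μ, so δ = 40/20.24 − 1 = 0.9762846…
Then the exponent is δ²μ/(2 + δ) = (40 − μ)² / (μ·(2 + δ)) = 6.481700.

6.482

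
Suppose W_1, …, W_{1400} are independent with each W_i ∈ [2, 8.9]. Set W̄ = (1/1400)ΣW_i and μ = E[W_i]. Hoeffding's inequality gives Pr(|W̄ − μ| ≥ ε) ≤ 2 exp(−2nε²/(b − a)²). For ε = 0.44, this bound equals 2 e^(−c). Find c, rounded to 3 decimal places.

11.386

c = 2nε²/(b − a)² = 2·1400·0.44² / 6.9² = 11.3858.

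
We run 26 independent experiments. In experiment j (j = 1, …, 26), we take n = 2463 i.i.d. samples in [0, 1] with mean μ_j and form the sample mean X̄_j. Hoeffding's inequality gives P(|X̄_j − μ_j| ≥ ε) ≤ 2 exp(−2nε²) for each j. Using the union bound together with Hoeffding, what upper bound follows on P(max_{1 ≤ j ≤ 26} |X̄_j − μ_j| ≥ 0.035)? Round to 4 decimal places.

Per-experiment Hoeffding bound: 2·exp(−2·2463·0.035²) = 2·exp(−6.03435) = 0.0047901.
Union bound over 26 events: 26·0.0047901 = 0.12454.

0.1245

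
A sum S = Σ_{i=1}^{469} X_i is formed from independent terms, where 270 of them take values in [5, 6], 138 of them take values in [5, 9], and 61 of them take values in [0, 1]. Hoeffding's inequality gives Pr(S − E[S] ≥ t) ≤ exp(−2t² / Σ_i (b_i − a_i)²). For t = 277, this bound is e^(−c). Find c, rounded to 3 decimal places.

60.440

Σ(b_i − a_i)² = 270·1² + 138·4² + 61·1² = 2539.
c = 2t² / 2539 = 2·277² / 2539 = 60.4403.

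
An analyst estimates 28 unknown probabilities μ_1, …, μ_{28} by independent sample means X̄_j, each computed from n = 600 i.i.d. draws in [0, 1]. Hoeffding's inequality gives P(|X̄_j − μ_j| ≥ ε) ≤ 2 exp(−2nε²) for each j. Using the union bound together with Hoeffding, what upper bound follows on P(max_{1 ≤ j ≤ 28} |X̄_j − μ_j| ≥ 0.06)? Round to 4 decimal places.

Per-experiment Hoeffding bound: 2·exp(−2·600·0.06²) = 2·exp(−4.32000) = 0.0266.
Union bound over 28 events: 28·0.0266 = 0.74479.

0.7448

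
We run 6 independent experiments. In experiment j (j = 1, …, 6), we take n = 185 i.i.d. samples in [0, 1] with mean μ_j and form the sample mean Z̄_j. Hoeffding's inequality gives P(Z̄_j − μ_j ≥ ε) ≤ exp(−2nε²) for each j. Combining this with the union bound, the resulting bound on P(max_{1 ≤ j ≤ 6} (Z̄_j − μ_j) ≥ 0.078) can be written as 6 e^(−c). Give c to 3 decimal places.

2.251

Union bound over the 6 events: P(max_{1 ≤ j ≤ 6} (Z̄_j − μ_j) ≥ 0.078) ≤ 6·exp(−2nε²) = 6 exp(−2·185·0.078²).
So c = 2·185·0.078² = 2.2511.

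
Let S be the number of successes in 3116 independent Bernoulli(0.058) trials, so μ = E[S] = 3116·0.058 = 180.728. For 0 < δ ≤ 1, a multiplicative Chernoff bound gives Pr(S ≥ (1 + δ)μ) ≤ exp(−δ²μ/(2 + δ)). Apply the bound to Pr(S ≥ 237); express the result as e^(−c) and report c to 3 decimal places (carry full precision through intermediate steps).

7.580

Write 237 = (1 + δ)μ, so δ = 237/180.728 − 1 = 0.3113629…
Then the exponent is δ²μ/(2 + δ) = (237 − μ)² / (μ·(2 + δ)) = 7.580382.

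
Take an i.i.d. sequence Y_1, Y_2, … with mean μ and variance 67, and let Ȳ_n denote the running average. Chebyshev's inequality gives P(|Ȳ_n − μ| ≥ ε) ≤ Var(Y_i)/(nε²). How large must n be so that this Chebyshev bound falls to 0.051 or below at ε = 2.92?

Require 67/(n·2.92²) ≤ 0.051, i.e. n ≥ 67/(0.051·2.92²) = 154.077.
The smallest integer n is 155.

155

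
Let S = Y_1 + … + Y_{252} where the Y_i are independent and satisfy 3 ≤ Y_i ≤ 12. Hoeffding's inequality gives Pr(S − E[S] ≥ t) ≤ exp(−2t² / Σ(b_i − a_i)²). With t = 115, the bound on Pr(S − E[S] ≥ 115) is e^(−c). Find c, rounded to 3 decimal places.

Σ(b_i − a_i)² = 252·(9)² = 20412.
c = 2t²/20412 = 2·115²/20412 = 1.2958.

1.296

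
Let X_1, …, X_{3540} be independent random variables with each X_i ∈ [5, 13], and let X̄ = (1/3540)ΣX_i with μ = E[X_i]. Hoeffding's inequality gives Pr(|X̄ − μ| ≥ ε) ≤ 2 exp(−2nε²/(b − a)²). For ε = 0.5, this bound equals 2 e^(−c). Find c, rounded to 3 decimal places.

27.656

c = 2nε²/(b − a)² = 2·3540·0.5² / 8² = 27.6562.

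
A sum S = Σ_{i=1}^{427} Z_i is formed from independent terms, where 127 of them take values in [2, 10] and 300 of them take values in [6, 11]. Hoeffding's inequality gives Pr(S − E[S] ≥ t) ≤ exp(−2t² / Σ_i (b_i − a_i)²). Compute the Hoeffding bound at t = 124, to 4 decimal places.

Σ(b_i − a_i)² = 127·8² + 300·5² = 15628.
Exponent = 2·124² / 15628 = 1.96775.
Bound = exp(−1.96775) = 0.13977.

0.1398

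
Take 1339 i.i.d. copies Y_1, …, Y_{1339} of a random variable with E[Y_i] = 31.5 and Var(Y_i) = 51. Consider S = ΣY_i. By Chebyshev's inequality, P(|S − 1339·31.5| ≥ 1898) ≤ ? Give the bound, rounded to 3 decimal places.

Var(S) = n·Var(Y_i) = 1339·51 = 68289.
Chebyshev: P(|S − 1339·31.5| ≥ 1898) ≤ Var(S)/1898² = 68289/3602404 = 0.0190.

0.019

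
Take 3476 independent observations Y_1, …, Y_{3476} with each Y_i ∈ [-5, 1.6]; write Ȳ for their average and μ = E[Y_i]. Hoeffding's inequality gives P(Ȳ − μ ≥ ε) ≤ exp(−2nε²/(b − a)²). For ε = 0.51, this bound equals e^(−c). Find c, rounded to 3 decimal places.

41.511

c = 2nε²/(b − a)² = 2·3476·0.51² / 6.6² = 41.5109.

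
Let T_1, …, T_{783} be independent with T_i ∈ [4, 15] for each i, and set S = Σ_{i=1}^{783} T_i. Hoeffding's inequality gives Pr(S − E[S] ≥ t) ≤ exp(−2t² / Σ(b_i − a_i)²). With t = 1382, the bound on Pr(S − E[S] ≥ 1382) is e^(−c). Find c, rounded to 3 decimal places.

40.318

Σ(b_i − a_i)² = 783·(11)² = 94743.
c = 2t²/94743 = 2·1382²/94743 = 40.3180.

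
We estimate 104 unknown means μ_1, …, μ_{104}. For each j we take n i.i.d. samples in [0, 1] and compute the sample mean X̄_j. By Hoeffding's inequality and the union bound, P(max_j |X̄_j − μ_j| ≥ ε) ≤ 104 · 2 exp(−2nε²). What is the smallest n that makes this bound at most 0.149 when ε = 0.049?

Need 2·104·exp(−2nε²) ≤ 0.149, i.e. exp(−2nε²) ≤ 0.149/208.
So 2nε² ≥ ln(208/0.149) = 7.241347.
Hence n ≥ 7.241347/(2·0.049²) = 1507.986.
The smallest integer n is 1508.

1508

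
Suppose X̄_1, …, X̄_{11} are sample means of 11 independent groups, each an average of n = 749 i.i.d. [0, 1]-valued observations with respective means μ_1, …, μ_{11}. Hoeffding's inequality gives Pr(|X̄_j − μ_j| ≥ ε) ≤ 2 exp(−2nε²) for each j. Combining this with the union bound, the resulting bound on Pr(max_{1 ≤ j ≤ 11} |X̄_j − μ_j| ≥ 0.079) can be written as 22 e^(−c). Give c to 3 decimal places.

9.349

Union bound over the 11 events: Pr(max_{1 ≤ j ≤ 11} |X̄_j − μ_j| ≥ 0.079) ≤ 11·2·exp(−2nε²) = 22 exp(−2·749·0.079²).
So c = 2·749·0.079² = 9.3490.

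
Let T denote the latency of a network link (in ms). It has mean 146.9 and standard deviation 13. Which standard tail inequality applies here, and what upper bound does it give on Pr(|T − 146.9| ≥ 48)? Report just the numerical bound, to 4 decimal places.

0.0734

Mean and variance are known, so Chebyshev's inequality applies.
Chebyshev: Pr(|T − μ| ≥ t) ≤ Var(T)/t².
Var(T) = σ² = 13² = 169.
Bound = 169 / 2304 = 0.0734.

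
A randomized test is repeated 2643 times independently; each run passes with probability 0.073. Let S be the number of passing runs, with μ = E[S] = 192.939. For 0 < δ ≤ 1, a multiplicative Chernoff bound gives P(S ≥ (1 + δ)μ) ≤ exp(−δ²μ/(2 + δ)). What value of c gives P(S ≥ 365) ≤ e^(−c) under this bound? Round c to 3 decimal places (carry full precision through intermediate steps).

Write 365 = (1 + δ)μ, so δ = 365/192.939 − 1 = 0.8917896…
Then the exponent is δ²μ/(2 + δ) = (365 − μ)² / (μ·(2 + δ)) = 53.061334.

53.061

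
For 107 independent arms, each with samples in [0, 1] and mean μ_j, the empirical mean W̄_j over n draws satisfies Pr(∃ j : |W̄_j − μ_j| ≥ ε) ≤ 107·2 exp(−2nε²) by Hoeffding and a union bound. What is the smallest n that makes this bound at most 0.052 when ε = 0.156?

Need 2·107·exp(−2nε²) ≤ 0.052, i.e. exp(−2nε²) ≤ 0.052/214.
So 2nε² ≥ ln(214/0.052) = 8.322488.
Hence n ≥ 8.322488/(2·0.156²) = 170.991.
The smallest integer n is 171.

171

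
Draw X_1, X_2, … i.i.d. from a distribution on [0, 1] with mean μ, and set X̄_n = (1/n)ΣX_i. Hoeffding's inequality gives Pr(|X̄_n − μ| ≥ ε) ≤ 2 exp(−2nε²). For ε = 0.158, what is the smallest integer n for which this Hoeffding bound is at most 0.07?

Require 2·exp(−2nε²) ≤ 0.07, i.e. 2nε² ≥ ln(2/0.07) = 3.352407.
So n ≥ 3.352407 / (2·0.158²) = 67.145.
The smallest integer n is 68.

68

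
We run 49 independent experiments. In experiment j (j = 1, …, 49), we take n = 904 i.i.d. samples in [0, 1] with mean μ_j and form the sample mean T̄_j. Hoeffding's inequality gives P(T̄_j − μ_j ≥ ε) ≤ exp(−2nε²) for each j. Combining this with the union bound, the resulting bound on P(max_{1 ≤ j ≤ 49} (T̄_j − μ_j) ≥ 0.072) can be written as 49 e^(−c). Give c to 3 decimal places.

9.373

Union bound over the 49 events: P(max_{1 ≤ j ≤ 49} (T̄_j − μ_j) ≥ 0.072) ≤ 49·exp(−2nε²) = 49 exp(−2·904·0.072²).
So c = 2·904·0.072² = 9.3727.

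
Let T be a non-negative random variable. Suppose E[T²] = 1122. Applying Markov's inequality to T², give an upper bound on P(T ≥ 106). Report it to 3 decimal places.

0.100

Since T ≥ 0, the event {T ≥ 106} is the same as {T² ≥ 11236}.
Markov's inequality applied to T² gives P(T² ≥ 11236) ≤ E[T²]/11236 = 1122/11236 = 0.0999.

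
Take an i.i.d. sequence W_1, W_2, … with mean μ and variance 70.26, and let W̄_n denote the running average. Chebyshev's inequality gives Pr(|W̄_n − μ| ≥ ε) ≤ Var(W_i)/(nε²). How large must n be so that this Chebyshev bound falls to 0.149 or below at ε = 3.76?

Require 70.26/(n·3.76²) ≤ 0.149, i.e. n ≥ 70.26/(0.149·3.76²) = 33.354.
The smallest integer n is 34.

34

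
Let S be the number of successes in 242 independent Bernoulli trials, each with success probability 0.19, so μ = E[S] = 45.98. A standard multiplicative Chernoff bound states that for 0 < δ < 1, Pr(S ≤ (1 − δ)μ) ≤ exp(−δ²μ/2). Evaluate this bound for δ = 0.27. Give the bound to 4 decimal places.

Exponent = δ²μ/2 = 0.27²·45.98/2 = 1.6760.
Bound = exp(−1.6760) = 0.18713.

0.1871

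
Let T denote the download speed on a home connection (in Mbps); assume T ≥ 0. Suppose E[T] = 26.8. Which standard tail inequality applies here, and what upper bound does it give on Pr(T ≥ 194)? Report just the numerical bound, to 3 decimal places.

Only the mean of a non-negative variable is known, so Markov's inequality is the applicable tail bound.
Markov's inequality: for a non-negative random variable, Pr(T ≥ a) ≤ E[T]/a.
Here E[T] = 26.8 and a = 194, so the bound is 26.8/194 = 0.1381.

0.138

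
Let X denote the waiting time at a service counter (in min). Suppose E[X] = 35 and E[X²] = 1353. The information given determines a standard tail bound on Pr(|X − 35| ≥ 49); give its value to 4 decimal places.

0.0533

The first two moments determine the variance, so Chebyshev's inequality is the sharpest standard bound available.
Var(X) = E[X²] − (E[X])² = 1353 − 1225 = 128.
Chebyshev's inequality: Pr(|X − μ| ≥ t) ≤ Var(X)/t² = 128/2401 = 0.0533.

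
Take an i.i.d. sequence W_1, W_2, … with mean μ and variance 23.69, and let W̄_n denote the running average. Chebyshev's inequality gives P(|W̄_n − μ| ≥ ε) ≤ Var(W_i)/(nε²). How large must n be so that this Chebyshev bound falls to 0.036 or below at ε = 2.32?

Require 23.69/(n·2.32²) ≤ 0.036, i.e. n ≥ 23.69/(0.036·2.32²) = 122.261.
The smallest integer n is 123.

123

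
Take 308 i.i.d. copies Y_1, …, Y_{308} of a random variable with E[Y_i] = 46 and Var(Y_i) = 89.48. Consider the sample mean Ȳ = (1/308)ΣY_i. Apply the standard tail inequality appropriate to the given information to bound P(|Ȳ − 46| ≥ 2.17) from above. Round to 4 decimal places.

0.0617

With mean and variance of each term known, Chebyshev's inequality bounds the deviation of the sum (or sample mean).
Var(Ȳ) = Var(Y_i)/n = 89.48/308 = 0.29052.
Chebyshev: P(|Ȳ − 46| ≥ 2.17) ≤ Var(Ȳ)/(2.17)² = 89.48/(308·2.17²) = 0.0617.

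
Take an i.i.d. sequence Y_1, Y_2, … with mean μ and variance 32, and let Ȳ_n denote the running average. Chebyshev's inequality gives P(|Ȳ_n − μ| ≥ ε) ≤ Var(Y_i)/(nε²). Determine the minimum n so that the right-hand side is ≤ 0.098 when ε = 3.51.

Require 32/(n·3.51²) ≤ 0.098, i.e. n ≥ 32/(0.098·3.51²) = 26.504.
The smallest integer n is 27.

27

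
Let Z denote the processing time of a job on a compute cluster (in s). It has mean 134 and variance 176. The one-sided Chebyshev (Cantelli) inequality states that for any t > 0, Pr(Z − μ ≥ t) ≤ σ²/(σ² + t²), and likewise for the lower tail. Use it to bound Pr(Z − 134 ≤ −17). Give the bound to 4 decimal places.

Here σ² = 176 and t = 17, so σ² + t² = 465.
Cantelli's bound: 176/465 = 0.3785.

0.3785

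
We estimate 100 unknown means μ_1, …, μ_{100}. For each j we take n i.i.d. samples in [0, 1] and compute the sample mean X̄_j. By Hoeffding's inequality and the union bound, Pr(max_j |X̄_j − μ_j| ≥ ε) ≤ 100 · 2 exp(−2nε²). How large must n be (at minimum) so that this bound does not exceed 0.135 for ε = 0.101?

358

Need 2·100·exp(−2nε²) ≤ 0.135, i.e. exp(−2nε²) ≤ 0.135/200.
So 2nε² ≥ ln(200/0.135) = 7.300798.
Hence n ≥ 7.300798/(2·0.101²) = 357.847.
The smallest integer n is 358.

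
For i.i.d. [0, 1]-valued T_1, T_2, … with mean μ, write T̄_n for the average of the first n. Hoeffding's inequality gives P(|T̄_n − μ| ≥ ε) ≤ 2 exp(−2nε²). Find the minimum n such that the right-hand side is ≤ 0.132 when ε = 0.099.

Require 2·exp(−2nε²) ≤ 0.132, i.e. 2nε² ≥ ln(2/0.132) = 2.718101.
So n ≥ 2.718101 / (2·0.099²) = 138.664.
The smallest integer n is 139.

139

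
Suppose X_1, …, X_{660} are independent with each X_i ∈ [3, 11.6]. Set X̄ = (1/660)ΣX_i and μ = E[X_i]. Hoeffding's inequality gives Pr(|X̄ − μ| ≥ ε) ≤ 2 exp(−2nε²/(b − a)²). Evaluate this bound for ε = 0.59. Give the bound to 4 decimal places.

0.0040

Exponent: 2nε²/(b − a)² = 2·660·0.59² / 8.6² = 6.21271.
Bound = 2·exp(−6.21271) = 0.00401.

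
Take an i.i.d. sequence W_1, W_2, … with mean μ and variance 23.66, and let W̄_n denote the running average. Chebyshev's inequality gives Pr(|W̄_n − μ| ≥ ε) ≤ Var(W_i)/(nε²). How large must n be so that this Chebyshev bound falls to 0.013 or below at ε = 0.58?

Require 23.66/(n·0.58²) ≤ 0.013, i.e. n ≥ 23.66/(0.013·0.58²) = 5410.226.
The smallest integer n is 5411.

5411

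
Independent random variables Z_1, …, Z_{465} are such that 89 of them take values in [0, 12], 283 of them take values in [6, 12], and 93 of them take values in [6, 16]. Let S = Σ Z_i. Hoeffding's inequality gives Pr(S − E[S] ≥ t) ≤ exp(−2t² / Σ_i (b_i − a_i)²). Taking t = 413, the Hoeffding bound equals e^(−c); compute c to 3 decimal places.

Σ(b_i − a_i)² = 89·12² + 283·6² + 93·10² = 32304.
c = 2t² / 32304 = 2·413² / 32304 = 10.5602.

10.560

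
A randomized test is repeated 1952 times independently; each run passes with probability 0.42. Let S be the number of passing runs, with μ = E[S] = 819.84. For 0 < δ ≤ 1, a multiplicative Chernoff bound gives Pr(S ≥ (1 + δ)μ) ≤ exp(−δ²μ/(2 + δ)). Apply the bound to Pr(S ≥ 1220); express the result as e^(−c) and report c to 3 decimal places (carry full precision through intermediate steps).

78.500

Write 1220 = (1 + δ)μ, so δ = 1220/819.84 − 1 = 0.4880952…
Then the exponent is δ²μ/(2 + δ) = (1220 − μ)² / (μ·(2 + δ)) = 78.500287.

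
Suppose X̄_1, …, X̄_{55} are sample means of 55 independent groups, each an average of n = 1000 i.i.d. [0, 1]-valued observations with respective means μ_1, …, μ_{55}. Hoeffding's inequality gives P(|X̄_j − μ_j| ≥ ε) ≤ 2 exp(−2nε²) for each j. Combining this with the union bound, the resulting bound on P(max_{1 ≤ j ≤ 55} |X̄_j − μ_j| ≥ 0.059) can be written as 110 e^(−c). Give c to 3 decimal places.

6.962

Union bound over the 55 events: P(max_{1 ≤ j ≤ 55} |X̄_j − μ_j| ≥ 0.059) ≤ 55·2·exp(−2nε²) = 110 exp(−2·1000·0.059²).
So c = 2·1000·0.059² = 6.9620.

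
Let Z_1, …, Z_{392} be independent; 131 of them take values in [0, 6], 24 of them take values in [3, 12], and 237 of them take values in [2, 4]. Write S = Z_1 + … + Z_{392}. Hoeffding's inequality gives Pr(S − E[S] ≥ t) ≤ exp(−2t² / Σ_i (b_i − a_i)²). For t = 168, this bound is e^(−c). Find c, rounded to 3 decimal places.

7.420

Σ(b_i − a_i)² = 131·6² + 24·9² + 237·2² = 7608.
c = 2t² / 7608 = 2·168² / 7608 = 7.4196.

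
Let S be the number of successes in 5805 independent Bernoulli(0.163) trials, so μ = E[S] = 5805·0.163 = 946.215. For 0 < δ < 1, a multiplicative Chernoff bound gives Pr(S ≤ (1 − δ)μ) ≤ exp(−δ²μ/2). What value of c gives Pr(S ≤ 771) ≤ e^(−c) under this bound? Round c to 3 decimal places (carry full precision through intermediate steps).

Write 771 = (1 − δ)μ, so δ = 1 − 771/946.215 = 0.1851746…
Then the exponent is δ²μ/2 = (μ − 771)²/(2μ) = 16.222685.

16.223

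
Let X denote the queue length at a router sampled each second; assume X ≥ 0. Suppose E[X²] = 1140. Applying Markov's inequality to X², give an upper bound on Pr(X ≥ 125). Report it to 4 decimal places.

Since X ≥ 0, the event {X ≥ 125} is the same as {X² ≥ 15625}.
Markov's inequality applied to X² gives Pr(X² ≥ 15625) ≤ E[X²]/15625 = 1140/15625 = 0.0730.

0.0730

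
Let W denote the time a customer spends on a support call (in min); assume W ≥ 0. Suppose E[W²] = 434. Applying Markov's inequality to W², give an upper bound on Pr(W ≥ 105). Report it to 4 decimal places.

0.0394

Since W ≥ 0, the event {W ≥ 105} is the same as {W² ≥ 11025}.
Markov's inequality applied to W² gives Pr(W² ≥ 11025) ≤ E[W²]/11025 = 434/11025 = 0.0394.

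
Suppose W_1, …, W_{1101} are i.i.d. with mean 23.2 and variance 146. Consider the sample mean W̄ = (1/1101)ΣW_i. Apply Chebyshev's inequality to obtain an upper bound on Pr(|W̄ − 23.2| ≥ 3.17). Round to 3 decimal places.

Var(W̄) = Var(W_i)/n = 146/1101 = 0.13261.
Chebyshev: Pr(|W̄ − 23.2| ≥ 3.17) ≤ Var(W̄)/(3.17)² = 146/(1101·3.17²) = 0.0132.

0.013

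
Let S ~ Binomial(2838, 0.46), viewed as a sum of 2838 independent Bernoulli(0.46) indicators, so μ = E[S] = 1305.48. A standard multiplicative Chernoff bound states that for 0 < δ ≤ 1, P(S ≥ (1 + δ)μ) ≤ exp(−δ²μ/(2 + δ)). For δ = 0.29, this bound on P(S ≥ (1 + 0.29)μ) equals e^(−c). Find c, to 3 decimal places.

47.944

c = δ²μ/(2 + δ) = 0.29²·1305.48/(2 + 0.29) = 47.9436.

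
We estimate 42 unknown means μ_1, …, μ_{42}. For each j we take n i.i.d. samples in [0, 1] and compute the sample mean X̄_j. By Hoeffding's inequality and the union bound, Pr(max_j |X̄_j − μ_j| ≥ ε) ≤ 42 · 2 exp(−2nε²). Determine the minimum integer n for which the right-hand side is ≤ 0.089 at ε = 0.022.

7077

Need 2·42·exp(−2nε²) ≤ 0.089, i.e. exp(−2nε²) ≤ 0.089/84.
So 2nε² ≥ ln(84/0.089) = 6.849936.
Hence n ≥ 6.849936/(2·0.022²) = 7076.380.
The smallest integer n is 7077.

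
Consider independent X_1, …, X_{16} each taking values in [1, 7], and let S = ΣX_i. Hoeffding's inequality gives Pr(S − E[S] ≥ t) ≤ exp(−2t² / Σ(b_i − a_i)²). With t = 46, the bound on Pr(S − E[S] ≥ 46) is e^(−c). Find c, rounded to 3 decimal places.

Σ(b_i − a_i)² = 16·(6)² = 576.
c = 2t²/576 = 2·46²/576 = 7.3472.

7.347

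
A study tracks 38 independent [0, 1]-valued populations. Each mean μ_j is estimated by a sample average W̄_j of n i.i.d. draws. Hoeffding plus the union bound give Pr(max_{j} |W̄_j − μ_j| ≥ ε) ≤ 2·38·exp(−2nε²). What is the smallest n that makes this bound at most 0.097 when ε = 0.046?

1575

Need 2·38·exp(−2nε²) ≤ 0.097, i.e. exp(−2nε²) ≤ 0.097/76.
So 2nε² ≥ ln(76/0.097) = 6.663778.
Hence n ≥ 6.663778/(2·0.046²) = 1574.617.
The smallest integer n is 1575.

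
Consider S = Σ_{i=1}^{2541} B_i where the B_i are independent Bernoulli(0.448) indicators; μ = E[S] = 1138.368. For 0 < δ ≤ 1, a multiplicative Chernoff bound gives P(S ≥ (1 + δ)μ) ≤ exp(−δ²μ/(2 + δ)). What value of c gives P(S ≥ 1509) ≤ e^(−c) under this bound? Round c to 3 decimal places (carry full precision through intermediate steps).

Write 1509 = (1 + δ)μ, so δ = 1509/1138.368 − 1 = 0.3255819…
Then the exponent is δ²μ/(2 + δ) = (1509 − μ)² / (μ·(2 + δ)) = 51.888547.

51.889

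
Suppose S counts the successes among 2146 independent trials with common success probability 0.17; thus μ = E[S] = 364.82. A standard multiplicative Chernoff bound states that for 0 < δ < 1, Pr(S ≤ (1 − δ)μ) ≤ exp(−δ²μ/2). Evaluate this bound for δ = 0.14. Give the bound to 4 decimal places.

0.0280

Exponent = δ²μ/2 = 0.14²·364.82/2 = 3.5752.
Bound = exp(−3.5752) = 0.02801.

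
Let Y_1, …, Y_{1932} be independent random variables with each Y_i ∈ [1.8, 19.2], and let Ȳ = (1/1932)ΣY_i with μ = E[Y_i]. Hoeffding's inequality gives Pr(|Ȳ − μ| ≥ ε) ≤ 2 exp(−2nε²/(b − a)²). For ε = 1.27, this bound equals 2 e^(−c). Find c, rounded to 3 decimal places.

c = 2nε²/(b − a)² = 2·1932·1.27² / 17.4² = 20.5848.

20.585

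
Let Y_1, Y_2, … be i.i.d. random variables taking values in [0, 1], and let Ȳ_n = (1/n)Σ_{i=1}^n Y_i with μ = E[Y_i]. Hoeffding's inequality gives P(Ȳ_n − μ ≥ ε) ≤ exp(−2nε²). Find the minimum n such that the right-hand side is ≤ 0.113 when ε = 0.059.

Require exp(−2nε²) ≤ 0.113, i.e. 2nε² ≥ ln(1/0.113) = 2.180367.
So n ≥ 2.180367 / (2·0.059²) = 313.181.
The smallest integer n is 314.

314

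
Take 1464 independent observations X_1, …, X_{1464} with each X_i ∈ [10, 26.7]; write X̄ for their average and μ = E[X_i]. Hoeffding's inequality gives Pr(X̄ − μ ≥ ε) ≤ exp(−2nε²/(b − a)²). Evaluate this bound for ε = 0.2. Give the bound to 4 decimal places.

Exponent: 2nε²/(b − a)² = 2·1464·0.2² / 16.7² = 0.41995.
Bound = exp(−0.41995) = 0.65708.

0.6571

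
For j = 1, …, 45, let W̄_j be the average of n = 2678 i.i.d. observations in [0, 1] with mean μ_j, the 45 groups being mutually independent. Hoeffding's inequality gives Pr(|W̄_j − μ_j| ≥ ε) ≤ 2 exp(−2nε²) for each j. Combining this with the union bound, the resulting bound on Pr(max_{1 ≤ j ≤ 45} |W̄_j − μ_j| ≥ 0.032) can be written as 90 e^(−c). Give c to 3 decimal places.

5.485

Union bound over the 45 events: Pr(max_{1 ≤ j ≤ 45} |W̄_j − μ_j| ≥ 0.032) ≤ 45·2·exp(−2nε²) = 90 exp(−2·2678·0.032²).
So c = 2·2678·0.032² = 5.4845.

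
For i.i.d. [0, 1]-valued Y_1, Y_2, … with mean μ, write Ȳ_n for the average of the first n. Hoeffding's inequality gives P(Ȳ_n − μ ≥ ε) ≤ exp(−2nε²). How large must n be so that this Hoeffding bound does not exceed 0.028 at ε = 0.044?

924

Require exp(−2nε²) ≤ 0.028, i.e. 2nε² ≥ ln(1/0.028) = 3.575551.
So n ≥ 3.575551 / (2·0.044²) = 923.438.
The smallest integer n is 924.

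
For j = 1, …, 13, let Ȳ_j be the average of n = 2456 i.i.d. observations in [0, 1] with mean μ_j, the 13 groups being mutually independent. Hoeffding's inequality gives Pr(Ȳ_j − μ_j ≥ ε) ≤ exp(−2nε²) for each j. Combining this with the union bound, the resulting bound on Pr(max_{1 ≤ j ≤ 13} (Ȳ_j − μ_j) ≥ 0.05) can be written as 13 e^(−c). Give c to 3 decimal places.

Union bound over the 13 events: Pr(max_{1 ≤ j ≤ 13} (Ȳ_j − μ_j) ≥ 0.05) ≤ 13·exp(−2nε²) = 13 exp(−2·2456·0.05²).
So c = 2·2456·0.05² = 12.2800.

12.280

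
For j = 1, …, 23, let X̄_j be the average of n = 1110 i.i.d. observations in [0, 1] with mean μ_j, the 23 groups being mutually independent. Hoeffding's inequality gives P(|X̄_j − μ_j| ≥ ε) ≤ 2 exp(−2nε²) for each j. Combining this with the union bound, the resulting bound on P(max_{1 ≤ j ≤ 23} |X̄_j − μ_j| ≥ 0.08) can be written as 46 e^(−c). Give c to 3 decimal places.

14.208

Union bound over the 23 events: P(max_{1 ≤ j ≤ 23} |X̄_j − μ_j| ≥ 0.08) ≤ 23·2·exp(−2nε²) = 46 exp(−2·1110·0.08²).
So c = 2·1110·0.08² = 14.2080.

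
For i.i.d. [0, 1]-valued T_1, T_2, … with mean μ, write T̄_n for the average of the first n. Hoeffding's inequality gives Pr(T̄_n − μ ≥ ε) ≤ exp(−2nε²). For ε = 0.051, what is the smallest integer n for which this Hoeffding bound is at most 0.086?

472

Require exp(−2nε²) ≤ 0.086, i.e. 2nε² ≥ ln(1/0.086) = 2.453408.
So n ≥ 2.453408 / (2·0.051²) = 471.628.
The smallest integer n is 472.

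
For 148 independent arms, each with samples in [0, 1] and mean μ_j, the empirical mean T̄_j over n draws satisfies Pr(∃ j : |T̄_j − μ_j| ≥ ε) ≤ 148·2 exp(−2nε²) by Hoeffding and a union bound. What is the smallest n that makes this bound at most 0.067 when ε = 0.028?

Need 2·148·exp(−2nε²) ≤ 0.067, i.e. exp(−2nε²) ≤ 0.067/296.
So 2nε² ≥ ln(296/0.067) = 8.393422.
Hence n ≥ 8.393422/(2·0.028²) = 5352.948.
The smallest integer n is 5353.

5353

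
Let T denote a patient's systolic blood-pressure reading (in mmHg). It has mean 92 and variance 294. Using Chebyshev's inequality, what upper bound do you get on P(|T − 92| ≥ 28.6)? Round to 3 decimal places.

0.359

Chebyshev: P(|T − μ| ≥ t) ≤ Var(T)/t².
Bound = 294 / 817.96 = 0.3594.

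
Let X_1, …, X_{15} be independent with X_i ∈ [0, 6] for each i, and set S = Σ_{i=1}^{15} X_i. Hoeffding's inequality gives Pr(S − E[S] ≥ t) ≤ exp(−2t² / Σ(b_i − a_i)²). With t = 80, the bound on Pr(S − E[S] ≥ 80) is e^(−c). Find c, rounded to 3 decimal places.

23.704

Σ(b_i − a_i)² = 15·(6)² = 540.
c = 2t²/540 = 2·80²/540 = 23.7037.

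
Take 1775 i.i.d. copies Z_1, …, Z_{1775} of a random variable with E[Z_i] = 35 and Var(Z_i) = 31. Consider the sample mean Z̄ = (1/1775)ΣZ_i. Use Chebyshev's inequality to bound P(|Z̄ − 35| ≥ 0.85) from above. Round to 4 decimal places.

Var(Z̄) = Var(Z_i)/n = 31/1775 = 0.017465.
Chebyshev: P(|Z̄ − 35| ≥ 0.85) ≤ Var(Z̄)/(0.85)² = 31/(1775·0.85²) = 0.0242.

0.0242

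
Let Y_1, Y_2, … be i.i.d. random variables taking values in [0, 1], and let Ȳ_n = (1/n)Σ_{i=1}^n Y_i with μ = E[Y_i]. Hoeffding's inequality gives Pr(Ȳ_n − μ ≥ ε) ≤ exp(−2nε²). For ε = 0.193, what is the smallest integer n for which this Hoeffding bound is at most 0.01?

Require exp(−2nε²) ≤ 0.01, i.e. 2nε² ≥ ln(1/0.01) = 4.605170.
So n ≥ 4.605170 / (2·0.193²) = 61.816.
The smallest integer n is 62.

62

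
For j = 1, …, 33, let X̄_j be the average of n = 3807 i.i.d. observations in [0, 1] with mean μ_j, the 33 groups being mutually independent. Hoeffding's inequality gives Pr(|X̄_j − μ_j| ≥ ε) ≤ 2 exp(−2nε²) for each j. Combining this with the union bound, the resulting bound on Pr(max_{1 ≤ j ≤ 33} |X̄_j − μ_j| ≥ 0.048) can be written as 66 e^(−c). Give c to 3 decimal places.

17.543

Union bound over the 33 events: Pr(max_{1 ≤ j ≤ 33} |X̄_j − μ_j| ≥ 0.048) ≤ 33·2·exp(−2nε²) = 66 exp(−2·3807·0.048²).
So c = 2·3807·0.048² = 17.5427.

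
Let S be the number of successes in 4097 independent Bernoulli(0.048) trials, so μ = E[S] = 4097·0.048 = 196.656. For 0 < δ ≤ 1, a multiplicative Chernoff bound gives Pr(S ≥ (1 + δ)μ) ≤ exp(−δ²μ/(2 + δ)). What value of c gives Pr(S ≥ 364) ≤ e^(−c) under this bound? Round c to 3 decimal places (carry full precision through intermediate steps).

49.949

Write 364 = (1 + δ)μ, so δ = 364/196.656 − 1 = 0.8509478…
Then the exponent is δ²μ/(2 + δ) = (364 − μ)² / (μ·(2 + δ)) = 49.948657.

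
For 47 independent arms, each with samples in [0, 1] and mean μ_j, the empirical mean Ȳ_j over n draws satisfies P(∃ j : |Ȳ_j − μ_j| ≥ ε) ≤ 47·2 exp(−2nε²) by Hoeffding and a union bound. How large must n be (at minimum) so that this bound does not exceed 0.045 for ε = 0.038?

Need 2·47·exp(−2nε²) ≤ 0.045, i.e. exp(−2nε²) ≤ 0.045/94.
So 2nε² ≥ ln(94/0.045) = 7.644388.
Hence n ≥ 7.644388/(2·0.038²) = 2646.949.
The smallest integer n is 2647.

2647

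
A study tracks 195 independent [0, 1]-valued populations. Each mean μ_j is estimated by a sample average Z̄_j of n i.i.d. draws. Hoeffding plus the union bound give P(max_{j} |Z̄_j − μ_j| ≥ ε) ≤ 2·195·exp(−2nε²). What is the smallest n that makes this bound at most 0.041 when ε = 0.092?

542

Need 2·195·exp(−2nε²) ≤ 0.041, i.e. exp(−2nε²) ≤ 0.041/390.
So 2nε² ≥ ln(390/0.041) = 9.160330.
Hence n ≥ 9.160330/(2·0.092²) = 541.135.
The smallest integer n is 542.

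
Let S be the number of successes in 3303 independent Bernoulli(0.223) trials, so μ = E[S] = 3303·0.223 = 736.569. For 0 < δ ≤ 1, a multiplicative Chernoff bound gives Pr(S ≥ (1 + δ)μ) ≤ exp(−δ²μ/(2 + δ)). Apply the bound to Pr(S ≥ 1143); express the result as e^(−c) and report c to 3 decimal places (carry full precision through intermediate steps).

87.885

Write 1143 = (1 + δ)μ, so δ = 1143/736.569 − 1 = 0.5517894…
Then the exponent is δ²μ/(2 + δ) = (1143 − μ)² / (μ·(2 + δ)) = 87.885126.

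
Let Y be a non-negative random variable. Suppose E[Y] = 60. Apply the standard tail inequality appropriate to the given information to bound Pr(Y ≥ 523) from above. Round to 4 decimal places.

0.1147

Only the mean of a non-negative variable is known, so Markov's inequality is the applicable tail bound.
Markov's inequality: for a non-negative random variable, Pr(Y ≥ a) ≤ E[Y]/a.
Here E[Y] = 60 and a = 523, so the bound is 60/523 = 0.1147.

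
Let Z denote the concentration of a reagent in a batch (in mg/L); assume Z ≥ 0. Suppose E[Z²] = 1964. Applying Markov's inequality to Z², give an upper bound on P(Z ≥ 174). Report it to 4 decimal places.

0.0649

Since Z ≥ 0, the event {Z ≥ 174} is the same as {Z² ≥ 30276}.
Markov's inequality applied to Z² gives P(Z² ≥ 30276) ≤ E[Z²]/30276 = 1964/30276 = 0.0649.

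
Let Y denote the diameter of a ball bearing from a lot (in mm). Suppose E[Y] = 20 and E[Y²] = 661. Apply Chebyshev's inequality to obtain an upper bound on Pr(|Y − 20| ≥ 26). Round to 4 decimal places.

0.3861

Var(Y) = E[Y²] − (E[Y])² = 661 − 400 = 261.
Chebyshev's inequality: Pr(|Y − μ| ≥ t) ≤ Var(Y)/t² = 261/676 = 0.3861.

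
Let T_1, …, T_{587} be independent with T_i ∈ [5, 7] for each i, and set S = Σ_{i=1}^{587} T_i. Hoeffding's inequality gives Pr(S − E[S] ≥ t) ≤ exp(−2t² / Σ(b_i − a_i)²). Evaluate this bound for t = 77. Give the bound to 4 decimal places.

0.0064

Σ(b_i − a_i)² = 587·(2)² = 2348.
Exponent = 2·77²/2348 = 5.0503.
Bound = exp(−5.0503) = 0.00641.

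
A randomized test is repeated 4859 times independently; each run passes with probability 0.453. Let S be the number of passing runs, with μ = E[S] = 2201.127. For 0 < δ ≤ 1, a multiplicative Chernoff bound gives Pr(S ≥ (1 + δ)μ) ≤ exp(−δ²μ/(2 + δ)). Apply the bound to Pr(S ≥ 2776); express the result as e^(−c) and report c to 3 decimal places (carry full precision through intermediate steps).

Write 2776 = (1 + δ)μ, so δ = 2776/2201.127 − 1 = 0.2611721…
Then the exponent is δ²μ/(2 + δ) = (2776 − μ)² / (μ·(2 + δ)) = 66.399545.

66.400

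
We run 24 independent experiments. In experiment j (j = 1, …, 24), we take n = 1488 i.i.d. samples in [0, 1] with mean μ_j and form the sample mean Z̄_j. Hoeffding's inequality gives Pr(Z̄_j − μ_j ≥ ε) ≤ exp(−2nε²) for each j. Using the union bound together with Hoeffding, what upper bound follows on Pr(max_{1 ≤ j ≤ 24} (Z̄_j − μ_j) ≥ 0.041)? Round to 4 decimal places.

Per-experiment Hoeffding bound: exp(−2·1488·0.041²) = exp(−5.00266) = 0.0067201.
Union bound over 24 events: 24·0.0067201 = 0.16128.

0.1613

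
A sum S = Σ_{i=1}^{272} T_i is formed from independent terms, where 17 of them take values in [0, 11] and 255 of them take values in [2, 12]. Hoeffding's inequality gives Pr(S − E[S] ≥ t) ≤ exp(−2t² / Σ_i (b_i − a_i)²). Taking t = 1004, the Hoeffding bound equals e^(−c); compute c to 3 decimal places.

73.159

Σ(b_i − a_i)² = 17·11² + 255·10² = 27557.
c = 2t² / 27557 = 2·1004² / 27557 = 73.1586.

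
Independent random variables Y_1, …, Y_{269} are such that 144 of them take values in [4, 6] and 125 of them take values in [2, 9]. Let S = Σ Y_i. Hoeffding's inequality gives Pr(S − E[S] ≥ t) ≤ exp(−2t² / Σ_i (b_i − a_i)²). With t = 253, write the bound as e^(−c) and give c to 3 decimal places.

Σ(b_i − a_i)² = 144·2² + 125·7² = 6701.
c = 2t² / 6701 = 2·253² / 6701 = 19.1043.

19.104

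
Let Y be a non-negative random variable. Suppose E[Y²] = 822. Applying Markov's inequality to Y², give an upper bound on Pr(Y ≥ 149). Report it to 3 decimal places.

0.037

Since Y ≥ 0, the event {Y ≥ 149} is the same as {Y² ≥ 22201}.
Markov's inequality applied to Y² gives Pr(Y² ≥ 22201) ≤ E[Y²]/22201 = 822/22201 = 0.0370.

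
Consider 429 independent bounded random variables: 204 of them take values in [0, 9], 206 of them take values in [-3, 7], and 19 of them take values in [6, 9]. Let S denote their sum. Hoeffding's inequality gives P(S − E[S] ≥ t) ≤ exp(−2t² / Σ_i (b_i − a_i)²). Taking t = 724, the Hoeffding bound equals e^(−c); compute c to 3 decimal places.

Σ(b_i − a_i)² = 204·9² + 206·10² + 19·3² = 37295.
c = 2t² / 37295 = 2·724² / 37295 = 28.1097.

28.110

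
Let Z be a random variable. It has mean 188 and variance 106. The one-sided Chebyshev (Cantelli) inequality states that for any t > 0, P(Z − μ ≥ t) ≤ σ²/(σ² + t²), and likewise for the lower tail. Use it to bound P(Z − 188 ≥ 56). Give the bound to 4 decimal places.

0.0327

Here σ² = 106 and t = 56, so σ² + t² = 3242.
Cantelli's bound: 106/3242 = 0.0327.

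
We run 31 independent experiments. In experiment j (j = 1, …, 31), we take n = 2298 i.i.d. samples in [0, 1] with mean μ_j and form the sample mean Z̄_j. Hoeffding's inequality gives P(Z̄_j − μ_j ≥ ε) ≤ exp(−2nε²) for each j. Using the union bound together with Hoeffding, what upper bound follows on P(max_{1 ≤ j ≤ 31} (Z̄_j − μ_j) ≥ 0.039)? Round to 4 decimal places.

0.0285

Per-experiment Hoeffding bound: exp(−2·2298·0.039²) = exp(−6.99052) = 0.00092057.
Union bound over 31 events: 31·0.00092057 = 0.02854.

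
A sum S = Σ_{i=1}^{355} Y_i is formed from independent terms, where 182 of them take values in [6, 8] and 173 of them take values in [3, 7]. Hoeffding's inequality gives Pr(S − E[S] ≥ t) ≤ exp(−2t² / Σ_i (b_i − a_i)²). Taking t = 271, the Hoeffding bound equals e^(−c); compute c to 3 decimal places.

42.014

Σ(b_i − a_i)² = 182·2² + 173·4² = 3496.
c = 2t² / 3496 = 2·271² / 3496 = 42.0143.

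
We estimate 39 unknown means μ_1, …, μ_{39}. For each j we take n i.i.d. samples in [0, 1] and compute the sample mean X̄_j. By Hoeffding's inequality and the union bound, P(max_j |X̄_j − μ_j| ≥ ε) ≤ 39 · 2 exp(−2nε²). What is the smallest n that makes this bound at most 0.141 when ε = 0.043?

1708

Need 2·39·exp(−2nε²) ≤ 0.141, i.e. exp(−2nε²) ≤ 0.141/78.
So 2nε² ≥ ln(78/0.141) = 6.315704.
Hence n ≥ 6.315704/(2·0.043²) = 1707.870.
The smallest integer n is 1708.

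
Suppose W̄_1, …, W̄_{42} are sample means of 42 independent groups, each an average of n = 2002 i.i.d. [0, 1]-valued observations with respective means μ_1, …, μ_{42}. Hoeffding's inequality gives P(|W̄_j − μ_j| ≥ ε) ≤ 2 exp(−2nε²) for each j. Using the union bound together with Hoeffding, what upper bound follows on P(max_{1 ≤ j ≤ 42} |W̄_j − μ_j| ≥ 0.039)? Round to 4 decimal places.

Per-experiment Hoeffding bound: 2·exp(−2·2002·0.039²) = 2·exp(−6.09008) = 0.0045304.
Union bound over 42 events: 42·0.0045304 = 0.19028.

0.1903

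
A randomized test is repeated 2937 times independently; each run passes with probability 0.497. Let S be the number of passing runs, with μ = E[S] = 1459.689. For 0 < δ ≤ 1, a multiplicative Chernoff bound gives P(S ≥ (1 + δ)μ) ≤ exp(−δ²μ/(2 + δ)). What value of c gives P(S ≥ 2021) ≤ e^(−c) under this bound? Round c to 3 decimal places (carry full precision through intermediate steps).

Write 2021 = (1 + δ)μ, so δ = 2021/1459.689 − 1 = 0.3845415…
Then the exponent is δ²μ/(2 + δ) = (2021 − μ)² / (μ·(2 + δ)) = 90.519446.

90.519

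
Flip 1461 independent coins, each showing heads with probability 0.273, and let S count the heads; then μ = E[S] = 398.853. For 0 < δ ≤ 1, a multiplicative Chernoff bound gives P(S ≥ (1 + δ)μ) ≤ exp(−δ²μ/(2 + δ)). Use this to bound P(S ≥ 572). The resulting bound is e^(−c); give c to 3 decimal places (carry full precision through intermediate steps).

30.880

Write 572 = (1 + δ)μ, so δ = 572/398.853 − 1 = 0.4341123…
Then the exponent is δ²μ/(2 + δ) = (572 − μ)² / (μ·(2 + δ)) = 30.879941.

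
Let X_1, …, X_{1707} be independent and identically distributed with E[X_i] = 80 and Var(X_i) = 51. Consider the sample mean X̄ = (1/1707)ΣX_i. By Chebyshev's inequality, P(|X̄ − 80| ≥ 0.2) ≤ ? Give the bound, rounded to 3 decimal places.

0.747

Var(X̄) = Var(X_i)/n = 51/1707 = 0.029877.
Chebyshev: P(|X̄ − 80| ≥ 0.2) ≤ Var(X̄)/(0.2)² = 51/(1707·0.2²) = 0.7469.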